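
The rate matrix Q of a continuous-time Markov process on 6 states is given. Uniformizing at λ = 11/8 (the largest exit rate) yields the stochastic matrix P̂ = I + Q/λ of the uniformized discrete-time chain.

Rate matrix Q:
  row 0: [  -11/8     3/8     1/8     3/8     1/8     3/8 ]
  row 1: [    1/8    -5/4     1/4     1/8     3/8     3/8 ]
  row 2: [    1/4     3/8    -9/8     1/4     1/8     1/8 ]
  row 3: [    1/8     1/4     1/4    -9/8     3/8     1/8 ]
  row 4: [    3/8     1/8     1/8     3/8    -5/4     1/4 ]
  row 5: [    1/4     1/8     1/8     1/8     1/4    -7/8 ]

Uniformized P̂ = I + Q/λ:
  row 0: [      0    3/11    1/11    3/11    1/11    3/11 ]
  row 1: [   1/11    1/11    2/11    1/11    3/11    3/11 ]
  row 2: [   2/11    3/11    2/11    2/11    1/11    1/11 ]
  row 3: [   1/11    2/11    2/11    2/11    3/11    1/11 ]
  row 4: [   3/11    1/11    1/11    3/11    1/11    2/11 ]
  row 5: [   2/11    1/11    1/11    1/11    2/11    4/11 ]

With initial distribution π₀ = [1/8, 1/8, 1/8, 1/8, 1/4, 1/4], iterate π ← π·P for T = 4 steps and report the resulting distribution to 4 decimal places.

t=0: π = [0.1250, 0.1250, 0.1250, 0.1250, 0.2500, 0.2500]
t=1: π = [0.1591, 0.1477, 0.1250, 0.1818, 0.1591, 0.2273]
t=2: π = [0.1374, 0.1591, 0.1322, 0.1767, 0.1715, 0.2231]
t=3: π = [0.1419, 0.1560, 0.1335, 0.1752, 0.1722, 0.2213]
t=4: π = [0.1416, 0.1569, 0.1331, 0.1761, 0.1712, 0.2211]

π = [0.1416, 0.1569, 0.1331, 0.1761, 0.1712, 0.2211]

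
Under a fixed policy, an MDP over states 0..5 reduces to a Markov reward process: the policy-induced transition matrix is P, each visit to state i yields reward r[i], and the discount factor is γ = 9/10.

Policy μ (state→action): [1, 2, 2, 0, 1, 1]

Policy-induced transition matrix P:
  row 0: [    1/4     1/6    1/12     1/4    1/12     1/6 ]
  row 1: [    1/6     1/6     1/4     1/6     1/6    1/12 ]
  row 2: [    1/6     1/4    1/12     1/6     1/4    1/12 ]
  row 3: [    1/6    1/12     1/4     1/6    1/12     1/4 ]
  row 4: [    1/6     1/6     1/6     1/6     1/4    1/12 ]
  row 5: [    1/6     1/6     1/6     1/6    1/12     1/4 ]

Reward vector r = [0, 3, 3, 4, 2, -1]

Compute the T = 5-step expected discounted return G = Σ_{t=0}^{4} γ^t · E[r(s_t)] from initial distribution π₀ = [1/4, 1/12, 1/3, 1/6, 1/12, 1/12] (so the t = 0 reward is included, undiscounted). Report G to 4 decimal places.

t=0: π = [0.2500, 0.0833, 0.3333, 0.1667, 0.0833, 0.0833], E[r] = 2.0000, γ^t·E[r] = 2.000000, running G = 2.000000
t=1: π = [0.1875, 0.1806, 0.1389, 0.1875, 0.1597, 0.1458], E[r] = 1.8819, γ^t·E[r] = 1.693750, running G = 3.693750
t=2: π = [0.1823, 0.1626, 0.1701, 0.1823, 0.1481, 0.1545], E[r] = 1.8692, γ^t·E[r] = 1.514063, running G = 5.207813
t=3: π = [0.1819, 0.1657, 0.1660, 0.1819, 0.1499, 0.1547], E[r] = 1.8677, γ^t·E[r] = 1.361566, running G = 6.569379
t=4: π = [0.1818, 0.1653, 0.1666, 0.1818, 0.1498, 0.1546], E[r] = 1.8683, γ^t·E[r] = 1.225766, running G = 7.795145

G = 7.7951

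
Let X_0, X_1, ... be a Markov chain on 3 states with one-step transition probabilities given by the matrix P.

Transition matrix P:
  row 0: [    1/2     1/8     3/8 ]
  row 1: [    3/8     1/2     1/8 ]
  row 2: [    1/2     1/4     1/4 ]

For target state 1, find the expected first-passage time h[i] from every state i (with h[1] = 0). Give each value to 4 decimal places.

h = [6.0000, 0.0000, 5.3333]

First-step conditioning: h[1] = 0; for i ≠ 1, h[i] = 1 + Σ_k P[i][k]·h[k].
  h[0] = 1 + 1/2·h[0] + 3/8·h[2]
  h[2] = 1 + 1/2·h[0] + 1/4·h[2]
Solving the 2×2 linear system over states ≠ 1 gives exactly h = [6, 0, 16/3] (h[1] = 0 is the target).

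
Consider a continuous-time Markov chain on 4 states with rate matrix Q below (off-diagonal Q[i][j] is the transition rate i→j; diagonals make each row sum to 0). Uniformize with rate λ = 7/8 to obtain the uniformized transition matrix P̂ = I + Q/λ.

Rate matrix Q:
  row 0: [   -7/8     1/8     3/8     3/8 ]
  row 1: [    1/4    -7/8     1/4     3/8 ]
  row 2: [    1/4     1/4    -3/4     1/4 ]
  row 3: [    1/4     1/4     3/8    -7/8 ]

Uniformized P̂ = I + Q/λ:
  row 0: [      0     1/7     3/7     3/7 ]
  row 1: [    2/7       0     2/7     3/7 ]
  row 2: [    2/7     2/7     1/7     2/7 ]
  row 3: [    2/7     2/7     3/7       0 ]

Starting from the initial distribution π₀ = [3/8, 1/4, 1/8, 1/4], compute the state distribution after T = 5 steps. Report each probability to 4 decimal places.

t=0: π = [0.3750, 0.2500, 0.1250, 0.2500]
t=1: π = [0.1786, 0.1607, 0.3571, 0.3036]
t=2: π = [0.2347, 0.2143, 0.3036, 0.2474]
t=3: π = [0.2187, 0.1910, 0.3112, 0.2792]
t=4: π = [0.2232, 0.1999, 0.3124, 0.2645]
t=5: π = [0.2219, 0.1967, 0.3108, 0.2706]

π = [0.2219, 0.1967, 0.3108, 0.2706]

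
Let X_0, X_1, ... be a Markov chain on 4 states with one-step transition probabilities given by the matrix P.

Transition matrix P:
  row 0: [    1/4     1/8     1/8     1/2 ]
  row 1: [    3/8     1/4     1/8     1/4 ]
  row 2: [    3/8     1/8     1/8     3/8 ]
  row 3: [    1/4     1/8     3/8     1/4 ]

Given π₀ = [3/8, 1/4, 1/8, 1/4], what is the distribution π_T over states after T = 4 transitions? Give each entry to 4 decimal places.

t=0: π = [0.3750, 0.2500, 0.1250, 0.2500]
t=1: π = [0.2969, 0.1563, 0.1875, 0.3594]
t=2: π = [0.2930, 0.1445, 0.2148, 0.3477]
t=3: π = [0.2949, 0.1431, 0.2119, 0.3501]
t=4: π = [0.2944, 0.1429, 0.2125, 0.3502]

π = [0.2944, 0.1429, 0.2125, 0.3502]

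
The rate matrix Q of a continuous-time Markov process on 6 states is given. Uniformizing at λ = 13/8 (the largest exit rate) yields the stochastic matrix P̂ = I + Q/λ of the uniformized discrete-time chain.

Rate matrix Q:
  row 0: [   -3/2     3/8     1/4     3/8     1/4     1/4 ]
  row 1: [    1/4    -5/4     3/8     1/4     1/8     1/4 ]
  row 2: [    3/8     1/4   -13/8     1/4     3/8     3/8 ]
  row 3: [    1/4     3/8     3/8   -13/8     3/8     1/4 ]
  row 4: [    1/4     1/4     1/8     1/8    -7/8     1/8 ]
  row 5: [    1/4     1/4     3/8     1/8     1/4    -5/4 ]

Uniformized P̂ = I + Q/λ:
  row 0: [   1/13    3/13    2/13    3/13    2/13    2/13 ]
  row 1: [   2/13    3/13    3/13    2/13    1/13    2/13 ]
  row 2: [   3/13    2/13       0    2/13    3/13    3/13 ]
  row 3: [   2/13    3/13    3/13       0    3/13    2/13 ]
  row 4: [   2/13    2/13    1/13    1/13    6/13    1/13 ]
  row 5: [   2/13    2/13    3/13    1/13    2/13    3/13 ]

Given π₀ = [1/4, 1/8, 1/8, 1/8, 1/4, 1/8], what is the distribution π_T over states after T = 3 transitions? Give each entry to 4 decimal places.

t=0: π = [0.2500, 0.1250, 0.1250, 0.1250, 0.2500, 0.1250]
t=1: π = [0.1442, 0.1923, 0.1442, 0.1250, 0.2404, 0.1538]
t=2: π = [0.1538, 0.1893, 0.1494, 0.1154, 0.2337, 0.1583]
t=3: π = [0.1535, 0.1891, 0.1485, 0.1178, 0.2316, 0.1595]

π = [0.1535, 0.1891, 0.1485, 0.1178, 0.2316, 0.1595]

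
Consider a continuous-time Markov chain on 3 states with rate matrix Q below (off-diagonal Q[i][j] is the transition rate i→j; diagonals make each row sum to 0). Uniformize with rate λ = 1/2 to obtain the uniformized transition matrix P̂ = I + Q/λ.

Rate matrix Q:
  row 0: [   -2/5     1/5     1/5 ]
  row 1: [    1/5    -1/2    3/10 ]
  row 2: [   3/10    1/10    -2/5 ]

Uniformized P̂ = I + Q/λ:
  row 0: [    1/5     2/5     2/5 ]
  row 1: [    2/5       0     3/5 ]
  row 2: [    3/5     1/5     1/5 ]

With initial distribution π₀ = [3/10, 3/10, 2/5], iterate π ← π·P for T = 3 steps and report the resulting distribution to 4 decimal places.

t=0: π = [0.3000, 0.3000, 0.4000]
t=1: π = [0.4200, 0.2000, 0.3800]
t=2: π = [0.3920, 0.2440, 0.3640]
t=3: π = [0.3944, 0.2296, 0.3760]

π = [0.3944, 0.2296, 0.3760]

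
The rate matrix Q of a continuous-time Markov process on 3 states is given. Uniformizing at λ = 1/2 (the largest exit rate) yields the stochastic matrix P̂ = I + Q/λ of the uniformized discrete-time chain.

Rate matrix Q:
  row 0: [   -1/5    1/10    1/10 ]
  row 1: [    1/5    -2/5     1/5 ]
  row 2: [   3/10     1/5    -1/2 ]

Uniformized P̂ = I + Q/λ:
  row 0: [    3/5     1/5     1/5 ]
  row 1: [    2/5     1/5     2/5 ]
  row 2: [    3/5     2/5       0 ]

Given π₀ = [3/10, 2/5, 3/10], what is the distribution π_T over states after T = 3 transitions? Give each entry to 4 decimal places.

π = [0.5512, 0.2416, 0.2072]

t=0: π = [0.3000, 0.4000, 0.3000]
t=1: π = [0.5200, 0.2600, 0.2200]
t=2: π = [0.5480, 0.2440, 0.2080]
t=3: π = [0.5512, 0.2416, 0.2072]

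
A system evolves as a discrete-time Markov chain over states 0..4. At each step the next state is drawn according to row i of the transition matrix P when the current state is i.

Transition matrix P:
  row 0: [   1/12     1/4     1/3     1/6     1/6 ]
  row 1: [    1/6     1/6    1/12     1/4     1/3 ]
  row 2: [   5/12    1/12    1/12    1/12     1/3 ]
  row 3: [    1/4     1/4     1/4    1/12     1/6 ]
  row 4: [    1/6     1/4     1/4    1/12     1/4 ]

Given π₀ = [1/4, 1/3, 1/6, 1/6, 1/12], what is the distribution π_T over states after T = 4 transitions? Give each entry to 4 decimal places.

t=0: π = [0.2500, 0.3333, 0.1667, 0.1667, 0.0833]
t=1: π = [0.2014, 0.1944, 0.1875, 0.1597, 0.2569]
t=2: π = [0.2101, 0.2025, 0.2031, 0.1325, 0.2517]
t=3: π = [0.2110, 0.1993, 0.1999, 0.1346, 0.2553]
t=4: π = [0.2103, 0.2001, 0.2011, 0.1341, 0.2545]

π = [0.2103, 0.2001, 0.2011, 0.1341, 0.2545]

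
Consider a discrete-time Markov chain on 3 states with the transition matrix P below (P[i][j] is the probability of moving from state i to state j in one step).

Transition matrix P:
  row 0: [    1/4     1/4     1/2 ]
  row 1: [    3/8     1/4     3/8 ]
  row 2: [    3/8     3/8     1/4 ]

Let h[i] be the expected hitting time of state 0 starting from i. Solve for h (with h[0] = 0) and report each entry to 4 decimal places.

h = [0.0000, 2.6667, 2.6667]

First-step conditioning: h[0] = 0; for i ≠ 0, h[i] = 1 + Σ_k P[i][k]·h[k].
  h[1] = 1 + 1/4·h[1] + 3/8·h[2]
  h[2] = 1 + 3/8·h[1] + 1/4·h[2]
Solving the 2×2 linear system over states ≠ 0 gives exactly h = [0, 8/3, 8/3] (h[0] = 0 is the target).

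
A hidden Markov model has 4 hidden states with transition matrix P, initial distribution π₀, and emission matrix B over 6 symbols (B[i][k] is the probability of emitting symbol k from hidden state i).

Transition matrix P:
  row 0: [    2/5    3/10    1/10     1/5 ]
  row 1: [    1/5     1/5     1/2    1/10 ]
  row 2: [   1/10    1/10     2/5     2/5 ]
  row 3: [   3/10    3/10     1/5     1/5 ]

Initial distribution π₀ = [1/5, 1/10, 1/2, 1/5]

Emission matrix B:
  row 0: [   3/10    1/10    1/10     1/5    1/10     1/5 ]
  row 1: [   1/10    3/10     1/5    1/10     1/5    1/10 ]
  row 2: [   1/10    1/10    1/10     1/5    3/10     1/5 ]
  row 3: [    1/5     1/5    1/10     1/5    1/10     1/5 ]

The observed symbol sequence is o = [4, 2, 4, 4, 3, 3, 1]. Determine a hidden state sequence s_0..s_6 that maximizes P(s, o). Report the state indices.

path = [2, 2, 2, 2, 2, 3, 1]

t=0: δ = [2.000e-02, 2.000e-02, 1.500e-01, 2.000e-02]  (obs o_0=4)
t=1: δ = [1.500e-03, 3.000e-03, 6.000e-03, 6.000e-03]  ψ = [2, 2, 2, 2]  (obs o_1=2)
t=2: δ = [1.800e-04, 3.600e-04, 7.200e-04, 2.400e-04]  ψ = [3, 3, 2, 2]  (obs o_2=4)
t=3: δ = [7.200e-06, 1.440e-05, 8.640e-05, 2.880e-05]  ψ = [0, 1, 2, 2]  (obs o_3=4)
t=4: δ = [1.728e-06, 8.640e-07, 6.912e-06, 6.912e-06]  ψ = [2, 2, 2, 2]  (obs o_4=3)
t=5: δ = [4.147e-07, 2.074e-07, 5.530e-07, 5.530e-07]  ψ = [3, 3, 2, 2]  (obs o_5=3)
t=6: δ = [1.659e-08, 4.977e-08, 2.212e-08, 4.424e-08]  ψ = [0, 3, 2, 2]  (obs o_6=1)
backtrack: best end state = 1; path = [2, 2, 2, 2, 2, 3, 1]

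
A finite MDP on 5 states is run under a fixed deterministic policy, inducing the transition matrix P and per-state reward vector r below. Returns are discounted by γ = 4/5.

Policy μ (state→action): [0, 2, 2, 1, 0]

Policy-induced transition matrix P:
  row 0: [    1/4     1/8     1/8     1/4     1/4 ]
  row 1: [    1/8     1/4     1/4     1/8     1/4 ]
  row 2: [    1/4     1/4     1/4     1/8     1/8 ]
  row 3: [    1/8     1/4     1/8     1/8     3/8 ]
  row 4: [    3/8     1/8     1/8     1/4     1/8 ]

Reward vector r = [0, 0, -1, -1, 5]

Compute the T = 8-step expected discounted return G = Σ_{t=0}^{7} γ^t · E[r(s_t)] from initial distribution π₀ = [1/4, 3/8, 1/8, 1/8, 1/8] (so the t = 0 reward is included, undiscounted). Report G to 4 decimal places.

G = 2.8150

t=0: π = [0.2500, 0.3750, 0.1250, 0.1250, 0.1250], E[r] = 0.3750, γ^t·E[r] = 0.375000, running G = 0.375000
t=1: π = [0.2031, 0.2031, 0.1875, 0.1719, 0.2344], E[r] = 0.8125, γ^t·E[r] = 0.650000, running G = 1.025000
t=2: π = [0.2324, 0.1953, 0.1738, 0.1797, 0.2188], E[r] = 0.7402, γ^t·E[r] = 0.473750, running G = 1.498750
t=3: π = [0.2305, 0.1936, 0.1711, 0.1814, 0.2234], E[r] = 0.7644, γ^t·E[r] = 0.391375, running G = 1.890125
t=4: π = [0.2310, 0.1933, 0.1706, 0.1817, 0.2234], E[r] = 0.7645, γ^t·E[r] = 0.313125, running G = 2.203250
t=5: π = [0.2310, 0.1932, 0.1705, 0.1818, 0.2235], E[r] = 0.7651, γ^t·E[r] = 0.250701, running G = 2.453951
t=6: π = [0.2311, 0.1932, 0.1705, 0.1818, 0.2235], E[r] = 0.7651, γ^t·E[r] = 0.200574, running G = 2.654525
t=7: π = [0.2311, 0.1932, 0.1705, 0.1818, 0.2235], E[r] = 0.7651, γ^t·E[r] = 0.160463, running G = 2.814988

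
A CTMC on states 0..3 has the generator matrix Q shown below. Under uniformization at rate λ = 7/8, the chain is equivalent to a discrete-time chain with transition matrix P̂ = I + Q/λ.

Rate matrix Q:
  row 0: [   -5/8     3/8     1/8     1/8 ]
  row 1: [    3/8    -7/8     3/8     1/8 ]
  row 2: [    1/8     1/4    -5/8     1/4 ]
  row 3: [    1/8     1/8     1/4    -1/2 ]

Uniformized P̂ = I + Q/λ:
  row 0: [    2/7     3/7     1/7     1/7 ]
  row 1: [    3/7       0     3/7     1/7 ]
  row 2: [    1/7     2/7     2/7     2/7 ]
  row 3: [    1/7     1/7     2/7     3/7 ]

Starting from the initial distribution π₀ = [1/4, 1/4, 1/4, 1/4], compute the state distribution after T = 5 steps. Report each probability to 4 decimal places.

t=0: π = [0.2500, 0.2500, 0.2500, 0.2500]
t=1: π = [0.2500, 0.2143, 0.2857, 0.2500]
t=2: π = [0.2398, 0.2245, 0.2806, 0.2551]
t=3: π = [0.2413, 0.2194, 0.2835, 0.2558]
t=4: π = [0.2400, 0.2209, 0.2826, 0.2565]
t=5: π = [0.2403, 0.2202, 0.2830, 0.2565]

π = [0.2403, 0.2202, 0.2830, 0.2565]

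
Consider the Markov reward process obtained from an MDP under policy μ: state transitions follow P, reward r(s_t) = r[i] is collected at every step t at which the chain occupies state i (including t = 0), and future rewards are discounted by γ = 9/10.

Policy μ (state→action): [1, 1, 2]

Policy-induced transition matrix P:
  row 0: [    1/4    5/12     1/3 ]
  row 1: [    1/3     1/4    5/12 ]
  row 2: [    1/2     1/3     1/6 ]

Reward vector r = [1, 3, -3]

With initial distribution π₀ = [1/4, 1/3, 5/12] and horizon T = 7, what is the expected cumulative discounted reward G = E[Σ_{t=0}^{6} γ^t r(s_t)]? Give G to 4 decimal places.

G = 1.8657

t=0: π = [0.2500, 0.3333, 0.4167], E[r] = 0.0000, γ^t·E[r] = 0.000000, running G = 0.000000
t=1: π = [0.3819, 0.3264, 0.2917], E[r] = 0.4861, γ^t·E[r] = 0.437500, running G = 0.437500
t=2: π = [0.3501, 0.3380, 0.3119], E[r] = 0.4282, γ^t·E[r] = 0.346875, running G = 0.784375
t=3: π = [0.3561, 0.3343, 0.3095], E[r] = 0.4307, γ^t·E[r] = 0.313945, running G = 1.098320
t=4: π = [0.3552, 0.3351, 0.3096], E[r] = 0.4319, γ^t·E[r] = 0.283342, running G = 1.381662
t=5: π = [0.3553, 0.3350, 0.3097], E[r] = 0.4314, γ^t·E[r] = 0.254721, running G = 1.636383
t=6: π = [0.3553, 0.3350, 0.3096], E[r] = 0.4315, γ^t·E[r] = 0.229313, running G = 1.865696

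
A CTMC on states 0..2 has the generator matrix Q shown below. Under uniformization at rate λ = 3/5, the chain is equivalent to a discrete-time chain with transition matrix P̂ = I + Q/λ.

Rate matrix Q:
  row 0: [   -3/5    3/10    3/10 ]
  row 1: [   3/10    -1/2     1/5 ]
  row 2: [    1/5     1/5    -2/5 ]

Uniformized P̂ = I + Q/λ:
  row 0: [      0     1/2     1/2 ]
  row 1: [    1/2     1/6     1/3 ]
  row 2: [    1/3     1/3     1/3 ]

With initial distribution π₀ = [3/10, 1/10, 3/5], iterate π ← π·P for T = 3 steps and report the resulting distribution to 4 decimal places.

t=0: π = [0.3000, 0.1000, 0.6000]
t=1: π = [0.2500, 0.3667, 0.3833]
t=2: π = [0.3111, 0.3139, 0.3750]
t=3: π = [0.2819, 0.3329, 0.3852]

π = [0.2819, 0.3329, 0.3852]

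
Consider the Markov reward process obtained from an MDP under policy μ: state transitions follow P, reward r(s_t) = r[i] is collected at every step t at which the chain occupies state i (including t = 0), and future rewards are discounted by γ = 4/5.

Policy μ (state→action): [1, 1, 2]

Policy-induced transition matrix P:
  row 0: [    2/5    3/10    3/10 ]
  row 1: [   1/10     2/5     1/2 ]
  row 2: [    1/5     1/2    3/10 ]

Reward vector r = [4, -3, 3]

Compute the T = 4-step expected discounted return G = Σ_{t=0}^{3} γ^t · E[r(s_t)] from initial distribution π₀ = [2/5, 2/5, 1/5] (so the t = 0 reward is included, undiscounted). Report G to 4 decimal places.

G = 2.5916

t=0: π = [0.4000, 0.4000, 0.2000], E[r] = 1.0000, γ^t·E[r] = 1.000000, running G = 1.000000
t=1: π = [0.2400, 0.3800, 0.3800], E[r] = 0.9600, γ^t·E[r] = 0.768000, running G = 1.768000
t=2: π = [0.2100, 0.4140, 0.3760], E[r] = 0.7260, γ^t·E[r] = 0.464640, running G = 2.232640
t=3: π = [0.2006, 0.4166, 0.3828], E[r] = 0.7010, γ^t·E[r] = 0.358912, running G = 2.591552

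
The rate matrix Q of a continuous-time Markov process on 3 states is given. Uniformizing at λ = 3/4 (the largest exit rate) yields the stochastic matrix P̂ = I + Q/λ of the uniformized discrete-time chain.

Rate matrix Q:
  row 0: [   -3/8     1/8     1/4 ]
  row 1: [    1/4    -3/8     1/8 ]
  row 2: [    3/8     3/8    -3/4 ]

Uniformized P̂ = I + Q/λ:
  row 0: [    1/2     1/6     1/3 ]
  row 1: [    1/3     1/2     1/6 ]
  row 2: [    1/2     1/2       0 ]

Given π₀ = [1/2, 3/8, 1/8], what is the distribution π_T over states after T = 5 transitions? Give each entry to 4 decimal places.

t=0: π = [0.5000, 0.3750, 0.1250]
t=1: π = [0.4375, 0.3333, 0.2292]
t=2: π = [0.4444, 0.3542, 0.2014]
t=3: π = [0.4410, 0.3519, 0.2072]
t=4: π = [0.4414, 0.3530, 0.2056]
t=5: π = [0.4412, 0.3529, 0.2060]

π = [0.4412, 0.3529, 0.2060]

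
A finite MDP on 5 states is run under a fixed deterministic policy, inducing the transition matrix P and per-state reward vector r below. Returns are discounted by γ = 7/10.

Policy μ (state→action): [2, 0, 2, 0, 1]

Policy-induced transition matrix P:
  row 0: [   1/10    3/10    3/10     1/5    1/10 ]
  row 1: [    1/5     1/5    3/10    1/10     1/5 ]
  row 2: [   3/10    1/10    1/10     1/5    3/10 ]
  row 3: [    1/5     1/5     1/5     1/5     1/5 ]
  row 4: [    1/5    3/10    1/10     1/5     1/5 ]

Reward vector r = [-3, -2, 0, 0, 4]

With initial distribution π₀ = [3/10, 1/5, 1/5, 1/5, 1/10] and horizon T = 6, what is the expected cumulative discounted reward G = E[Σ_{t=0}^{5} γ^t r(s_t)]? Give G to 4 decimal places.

t=0: π = [0.3000, 0.2000, 0.2000, 0.2000, 0.1000], E[r] = -0.9000, γ^t·E[r] = -0.900000, running G = -0.900000
t=1: π = [0.1900, 0.2200, 0.2200, 0.1800, 0.1900], E[r] = -0.2500, γ^t·E[r] = -0.175000, running G = -1.075000
t=2: π = [0.2030, 0.2160, 0.2000, 0.1780, 0.2030], E[r] = -0.2290, γ^t·E[r] = -0.112210, running G = -1.187210
t=3: π = [0.1997, 0.2206, 0.2016, 0.1784, 0.1997], E[r] = -0.2415, γ^t·E[r] = -0.082835, running G = -1.270045
t=4: π = [0.2002, 0.2198, 0.2019, 0.1779, 0.2002], E[r] = -0.2394, γ^t·E[r] = -0.057473, running G = -1.327517
t=5: π = [0.2002, 0.2198, 0.2018, 0.1780, 0.2002], E[r] = -0.2395, γ^t·E[r] = -0.040257, running G = -1.367774

G = -1.3678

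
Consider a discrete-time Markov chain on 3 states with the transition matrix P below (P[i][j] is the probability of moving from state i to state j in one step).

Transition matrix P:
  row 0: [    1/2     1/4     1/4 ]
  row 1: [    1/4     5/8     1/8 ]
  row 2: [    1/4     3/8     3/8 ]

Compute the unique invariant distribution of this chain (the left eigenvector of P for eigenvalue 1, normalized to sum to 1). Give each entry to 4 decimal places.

π = [0.3333, 0.4444, 0.2222]

Balance equations π_j = Σ_i π_i·P[i][j]:
  π_0 = 1/2·π_0 + 1/4·π_1 + 1/4·π_2
  π_1 = 1/4·π_0 + 5/8·π_1 + 3/8·π_2
  normalize: π_0 + π_1 + π_2 = 1
Solving the linear system gives exactly π = [1/3, 4/9, 2/9].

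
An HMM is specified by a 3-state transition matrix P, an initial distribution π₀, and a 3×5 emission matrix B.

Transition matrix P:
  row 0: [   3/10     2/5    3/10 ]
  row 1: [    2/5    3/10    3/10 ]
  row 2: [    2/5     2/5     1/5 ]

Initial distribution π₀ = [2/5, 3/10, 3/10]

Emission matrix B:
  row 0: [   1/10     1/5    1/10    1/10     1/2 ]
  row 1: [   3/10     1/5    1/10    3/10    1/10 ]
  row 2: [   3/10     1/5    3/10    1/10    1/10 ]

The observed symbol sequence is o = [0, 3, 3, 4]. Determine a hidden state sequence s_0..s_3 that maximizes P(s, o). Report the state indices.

path = [2, 1, 1, 0]

t=0: δ = [4.000e-02, 9.000e-02, 9.000e-02]  (obs o_0=0)
t=1: δ = [3.600e-03, 1.080e-02, 2.700e-03]  ψ = [1, 2, 1]  (obs o_1=3)
t=2: δ = [4.320e-04, 9.720e-04, 3.240e-04]  ψ = [1, 1, 1]  (obs o_2=3)
t=3: δ = [1.944e-04, 2.916e-05, 2.916e-05]  ψ = [1, 1, 1]  (obs o_3=4)
backtrack: best end state = 0; path = [2, 1, 1, 0]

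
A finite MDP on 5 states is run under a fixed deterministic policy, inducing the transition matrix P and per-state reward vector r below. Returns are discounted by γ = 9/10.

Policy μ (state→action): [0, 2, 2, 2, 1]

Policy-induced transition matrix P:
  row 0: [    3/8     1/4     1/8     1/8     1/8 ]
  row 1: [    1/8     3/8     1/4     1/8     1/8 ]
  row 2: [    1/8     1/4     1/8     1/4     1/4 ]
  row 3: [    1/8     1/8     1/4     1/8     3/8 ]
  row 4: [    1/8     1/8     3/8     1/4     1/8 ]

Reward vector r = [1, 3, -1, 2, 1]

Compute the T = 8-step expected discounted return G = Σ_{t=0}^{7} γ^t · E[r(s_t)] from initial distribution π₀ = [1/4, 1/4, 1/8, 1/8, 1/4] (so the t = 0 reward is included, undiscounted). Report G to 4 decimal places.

t=0: π = [0.2500, 0.2500, 0.1250, 0.1250, 0.2500], E[r] = 1.3750, γ^t·E[r] = 1.375000, running G = 1.375000
t=1: π = [0.1875, 0.2344, 0.2344, 0.1719, 0.1719], E[r] = 1.1719, γ^t·E[r] = 1.054688, running G = 2.429688
t=2: π = [0.1719, 0.2363, 0.2188, 0.1758, 0.1973], E[r] = 1.2109, γ^t·E[r] = 0.980859, running G = 3.410547
t=3: π = [0.1680, 0.2329, 0.2258, 0.1770, 0.1963], E[r] = 1.1912, γ^t·E[r] = 0.868357, running G = 4.278904
t=4: π = [0.1670, 0.2325, 0.2253, 0.1778, 0.1975], E[r] = 1.1920, γ^t·E[r] = 0.782102, running G = 5.061006
t=5: π = [0.1667, 0.2322, 0.2256, 0.1778, 0.1976], E[r] = 1.1909, γ^t·E[r] = 0.703189, running G = 5.764195
t=6: π = [0.1667, 0.2321, 0.2257, 0.1779, 0.1977], E[r] = 1.1908, γ^t·E[r] = 0.632828, running G = 6.397024
t=7: π = [0.1667, 0.2321, 0.2257, 0.1779, 0.1977], E[r] = 1.1907, γ^t·E[r] = 0.569513, running G = 6.966537

G = 6.9665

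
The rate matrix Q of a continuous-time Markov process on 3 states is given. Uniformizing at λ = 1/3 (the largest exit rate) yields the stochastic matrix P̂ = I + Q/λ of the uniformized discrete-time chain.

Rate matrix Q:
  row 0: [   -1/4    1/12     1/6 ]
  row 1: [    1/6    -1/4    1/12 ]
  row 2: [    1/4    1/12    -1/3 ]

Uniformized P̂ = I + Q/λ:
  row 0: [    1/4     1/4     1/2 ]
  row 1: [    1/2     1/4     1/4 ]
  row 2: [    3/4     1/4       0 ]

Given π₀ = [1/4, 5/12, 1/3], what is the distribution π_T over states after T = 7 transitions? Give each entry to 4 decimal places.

t=0: π = [0.2500, 0.4167, 0.3333]
t=1: π = [0.5208, 0.2500, 0.2292]
t=2: π = [0.4271, 0.2500, 0.3229]
t=3: π = [0.4740, 0.2500, 0.2760]
t=4: π = [0.4505, 0.2500, 0.2995]
t=5: π = [0.4622, 0.2500, 0.2878]
t=6: π = [0.4564, 0.2500, 0.2936]
t=7: π = [0.4593, 0.2500, 0.2907]

π = [0.4593, 0.2500, 0.2907]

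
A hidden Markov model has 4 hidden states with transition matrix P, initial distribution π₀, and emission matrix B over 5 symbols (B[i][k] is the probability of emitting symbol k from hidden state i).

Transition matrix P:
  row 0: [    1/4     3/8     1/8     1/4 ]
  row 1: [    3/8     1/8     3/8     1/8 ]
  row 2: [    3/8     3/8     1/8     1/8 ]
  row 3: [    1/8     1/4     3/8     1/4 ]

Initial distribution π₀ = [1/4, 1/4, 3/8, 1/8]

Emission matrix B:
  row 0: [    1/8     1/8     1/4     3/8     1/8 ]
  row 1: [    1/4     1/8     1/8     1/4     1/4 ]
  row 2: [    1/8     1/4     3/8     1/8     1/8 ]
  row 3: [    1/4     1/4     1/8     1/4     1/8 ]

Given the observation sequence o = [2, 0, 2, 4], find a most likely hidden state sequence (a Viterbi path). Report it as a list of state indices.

t=0: δ = [6.250e-02, 3.125e-02, 1.406e-01, 1.562e-02]  (obs o_0=2)
t=1: δ = [6.592e-03, 1.318e-02, 2.197e-03, 4.395e-03]  ψ = [2, 2, 2, 2]  (obs o_1=0)
t=2: δ = [1.236e-03, 3.090e-04, 1.854e-03, 2.060e-04]  ψ = [1, 0, 1, 0]  (obs o_2=2)
t=3: δ = [8.690e-05, 1.738e-04, 2.897e-05, 3.862e-05]  ψ = [2, 2, 2, 0]  (obs o_3=4)
backtrack: best end state = 1; path = [2, 1, 2, 1]

path = [2, 1, 2, 1]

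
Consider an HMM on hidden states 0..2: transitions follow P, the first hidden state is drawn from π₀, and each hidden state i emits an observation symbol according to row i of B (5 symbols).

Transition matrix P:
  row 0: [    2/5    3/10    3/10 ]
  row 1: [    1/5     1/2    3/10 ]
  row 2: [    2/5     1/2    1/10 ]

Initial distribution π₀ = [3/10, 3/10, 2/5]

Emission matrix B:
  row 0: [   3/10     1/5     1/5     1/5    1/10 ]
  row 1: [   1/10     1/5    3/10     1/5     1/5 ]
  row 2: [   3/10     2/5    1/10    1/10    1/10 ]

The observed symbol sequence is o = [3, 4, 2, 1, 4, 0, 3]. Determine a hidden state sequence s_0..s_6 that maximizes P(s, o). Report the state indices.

t=0: δ = [6.000e-02, 6.000e-02, 4.000e-02]  (obs o_0=3)
t=1: δ = [2.400e-03, 6.000e-03, 1.800e-03]  ψ = [0, 1, 0]  (obs o_1=4)
t=2: δ = [2.400e-04, 9.000e-04, 1.800e-04]  ψ = [1, 1, 1]  (obs o_2=2)
t=3: δ = [3.600e-05, 9.000e-05, 1.080e-04]  ψ = [1, 1, 1]  (obs o_3=1)
t=4: δ = [4.320e-06, 1.080e-05, 2.700e-06]  ψ = [2, 2, 1]  (obs o_4=4)
t=5: δ = [6.480e-07, 5.400e-07, 9.720e-07]  ψ = [1, 1, 1]  (obs o_5=0)
t=6: δ = [7.776e-08, 9.720e-08, 1.944e-08]  ψ = [2, 2, 0]  (obs o_6=3)
backtrack: best end state = 1; path = [1, 1, 1, 2, 1, 2, 1]

path = [1, 1, 1, 2, 1, 2, 1]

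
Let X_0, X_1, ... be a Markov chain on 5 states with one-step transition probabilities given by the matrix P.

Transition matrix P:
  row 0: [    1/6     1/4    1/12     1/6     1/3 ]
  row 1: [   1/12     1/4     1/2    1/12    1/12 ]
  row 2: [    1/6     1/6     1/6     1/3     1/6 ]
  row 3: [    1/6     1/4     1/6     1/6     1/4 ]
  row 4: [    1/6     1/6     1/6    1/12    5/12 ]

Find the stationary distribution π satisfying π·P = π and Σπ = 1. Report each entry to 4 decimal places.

π = [0.1491, 0.2104, 0.2244, 0.1657, 0.2504]

Balance equations π_j = Σ_i π_i·P[i][j]:
  π_0 = 1/6·π_0 + 1/12·π_1 + 1/6·π_2 + 1/6·π_3 + 1/6·π_4
  π_1 = 1/4·π_0 + 1/4·π_1 + 1/6·π_2 + 1/4·π_3 + 1/6·π_4
  π_2 = 1/12·π_0 + 1/2·π_1 + 1/6·π_2 + 1/6·π_3 + 1/6·π_4
  π_3 = 1/6·π_0 + 1/12·π_1 + 1/3·π_2 + 1/6·π_3 + 1/12·π_4
  normalize: π_0 + π_1 + π_2 + π_3 + π_4 = 1
Solving the linear system gives exactly π = [866/5807, 1222/5807, 1303/5807, 962/5807, 1454/5807].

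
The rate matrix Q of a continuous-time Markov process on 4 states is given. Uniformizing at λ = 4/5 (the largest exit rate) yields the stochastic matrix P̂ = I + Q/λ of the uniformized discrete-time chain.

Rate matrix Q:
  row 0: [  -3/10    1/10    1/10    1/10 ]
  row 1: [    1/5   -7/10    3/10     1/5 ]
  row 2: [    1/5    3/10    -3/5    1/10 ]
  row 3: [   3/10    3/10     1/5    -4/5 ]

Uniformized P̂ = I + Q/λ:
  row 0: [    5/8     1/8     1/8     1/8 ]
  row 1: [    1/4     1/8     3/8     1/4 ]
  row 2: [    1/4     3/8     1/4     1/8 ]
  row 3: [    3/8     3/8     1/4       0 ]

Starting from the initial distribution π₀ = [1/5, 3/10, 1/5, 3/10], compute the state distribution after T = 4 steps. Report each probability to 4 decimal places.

π = [0.4237, 0.2157, 0.2251, 0.1355]

t=0: π = [0.2000, 0.3000, 0.2000, 0.3000]
t=1: π = [0.3625, 0.2500, 0.2625, 0.1250]
t=2: π = [0.4016, 0.2219, 0.2359, 0.1406]
t=3: π = [0.4182, 0.2191, 0.2275, 0.1352]
t=4: π = [0.4237, 0.2157, 0.2251, 0.1355]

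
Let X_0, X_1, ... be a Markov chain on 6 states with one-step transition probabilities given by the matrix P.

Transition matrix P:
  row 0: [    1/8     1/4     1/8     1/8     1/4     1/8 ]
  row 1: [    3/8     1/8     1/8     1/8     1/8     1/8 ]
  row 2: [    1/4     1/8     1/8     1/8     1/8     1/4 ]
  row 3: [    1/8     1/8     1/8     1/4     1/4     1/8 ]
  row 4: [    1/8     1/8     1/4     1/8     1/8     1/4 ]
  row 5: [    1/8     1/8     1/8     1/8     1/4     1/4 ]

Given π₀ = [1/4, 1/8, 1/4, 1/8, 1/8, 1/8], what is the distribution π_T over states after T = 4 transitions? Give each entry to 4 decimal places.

t=0: π = [0.2500, 0.1250, 0.2500, 0.1250, 0.1250, 0.1250]
t=1: π = [0.1875, 0.1563, 0.1406, 0.1406, 0.1875, 0.1875]
t=2: π = [0.1816, 0.1484, 0.1484, 0.1426, 0.1895, 0.1895]
t=3: π = [0.1807, 0.1477, 0.1487, 0.1428, 0.1892, 0.1909]
t=4: π = [0.1805, 0.1476, 0.1487, 0.1429, 0.1893, 0.1911]

π = [0.1805, 0.1476, 0.1487, 0.1429, 0.1893, 0.1911]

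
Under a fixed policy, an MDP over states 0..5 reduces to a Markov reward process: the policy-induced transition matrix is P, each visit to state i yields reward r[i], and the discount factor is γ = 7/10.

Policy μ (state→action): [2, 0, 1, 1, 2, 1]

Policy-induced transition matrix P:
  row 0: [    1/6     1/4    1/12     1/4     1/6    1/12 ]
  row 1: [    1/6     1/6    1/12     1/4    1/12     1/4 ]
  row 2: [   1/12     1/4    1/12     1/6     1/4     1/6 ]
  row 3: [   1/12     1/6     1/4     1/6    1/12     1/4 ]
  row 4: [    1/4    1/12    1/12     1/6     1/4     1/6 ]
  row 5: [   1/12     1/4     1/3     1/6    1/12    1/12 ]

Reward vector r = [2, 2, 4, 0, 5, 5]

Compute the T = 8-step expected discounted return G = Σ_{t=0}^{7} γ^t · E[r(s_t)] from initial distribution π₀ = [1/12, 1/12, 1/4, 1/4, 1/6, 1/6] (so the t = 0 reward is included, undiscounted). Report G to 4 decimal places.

t=0: π = [0.0833, 0.0833, 0.2500, 0.2500, 0.1667, 0.1667], E[r] = 3.0000, γ^t·E[r] = 3.000000, running G = 3.000000
t=1: π = [0.1250, 0.1944, 0.1667, 0.1806, 0.1597, 0.1736], E[r] = 2.9722, γ^t·E[r] = 2.080556, running G = 5.080556
t=2: π = [0.1366, 0.1921, 0.1568, 0.1933, 0.1481, 0.1730], E[r] = 2.8906, γ^t·E[r] = 1.416406, running G = 6.496962
t=3: π = [0.1354, 0.1932, 0.1588, 0.1941, 0.1455, 0.1730], E[r] = 2.8851, γ^t·E[r] = 0.989582, running G = 7.486544
t=4: π = [0.1350, 0.1935, 0.1589, 0.1941, 0.1453, 0.1732], E[r] = 2.8855, γ^t·E[r] = 0.692805, running G = 8.179349
t=5: π = [0.1349, 0.1935, 0.1590, 0.1940, 0.1453, 0.1733], E[r] = 2.8856, γ^t·E[r] = 0.484983, running G = 8.664331
t=6: π = [0.1349, 0.1935, 0.1590, 0.1940, 0.1453, 0.1733], E[r] = 2.8856, γ^t·E[r] = 0.339490, running G = 9.003821
t=7: π = [0.1349, 0.1935, 0.1590, 0.1940, 0.1453, 0.1733], E[r] = 2.8856, γ^t·E[r] = 0.237643, running G = 9.241464

G = 9.2415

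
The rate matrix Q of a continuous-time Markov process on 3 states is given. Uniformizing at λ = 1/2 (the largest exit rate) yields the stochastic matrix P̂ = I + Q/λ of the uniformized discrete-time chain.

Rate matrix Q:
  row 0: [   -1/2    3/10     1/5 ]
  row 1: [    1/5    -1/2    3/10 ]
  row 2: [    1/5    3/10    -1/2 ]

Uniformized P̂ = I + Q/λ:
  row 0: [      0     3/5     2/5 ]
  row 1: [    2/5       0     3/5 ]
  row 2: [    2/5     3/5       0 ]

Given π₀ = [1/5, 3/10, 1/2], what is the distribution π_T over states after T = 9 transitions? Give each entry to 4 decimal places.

t=0: π = [0.2000, 0.3000, 0.5000]
t=1: π = [0.3200, 0.4200, 0.2600]
t=2: π = [0.2720, 0.3480, 0.3800]
t=3: π = [0.2912, 0.3912, 0.3176]
t=4: π = [0.2835, 0.3653, 0.3512]
t=5: π = [0.2866, 0.3808, 0.3326]
t=6: π = [0.2854, 0.3715, 0.3431]
t=7: π = [0.2859, 0.3771, 0.3370]
t=8: π = [0.2857, 0.3737, 0.3406]
t=9: π = [0.2857, 0.3758, 0.3385]

π = [0.2857, 0.3758, 0.3385]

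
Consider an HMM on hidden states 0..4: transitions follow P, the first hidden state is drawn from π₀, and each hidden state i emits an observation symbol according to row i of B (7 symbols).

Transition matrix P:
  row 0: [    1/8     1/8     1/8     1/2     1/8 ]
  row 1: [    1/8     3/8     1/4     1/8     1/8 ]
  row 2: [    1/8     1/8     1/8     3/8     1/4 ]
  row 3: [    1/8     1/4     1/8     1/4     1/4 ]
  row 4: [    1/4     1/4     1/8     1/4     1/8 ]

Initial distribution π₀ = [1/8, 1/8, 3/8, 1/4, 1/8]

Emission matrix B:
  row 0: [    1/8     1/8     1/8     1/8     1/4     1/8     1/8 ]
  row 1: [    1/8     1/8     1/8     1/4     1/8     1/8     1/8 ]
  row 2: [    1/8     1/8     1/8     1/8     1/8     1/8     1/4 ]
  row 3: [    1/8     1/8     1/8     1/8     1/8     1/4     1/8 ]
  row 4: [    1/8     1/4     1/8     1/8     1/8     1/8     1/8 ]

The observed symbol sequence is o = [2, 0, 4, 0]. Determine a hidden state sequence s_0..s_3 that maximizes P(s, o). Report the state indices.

path = [2, 4, 0, 3]

t=0: δ = [1.562e-02, 1.562e-02, 4.688e-02, 3.125e-02, 1.562e-02]  (obs o_0=2)
t=1: δ = [7.324e-04, 9.766e-04, 7.324e-04, 2.197e-03, 1.465e-03]  ψ = [2, 3, 2, 2, 2]  (obs o_1=0)
t=2: δ = [9.155e-05, 6.866e-05, 3.433e-05, 6.866e-05, 6.866e-05]  ψ = [4, 3, 3, 3, 3]  (obs o_2=4)
t=3: δ = [2.146e-06, 3.219e-06, 2.146e-06, 5.722e-06, 2.146e-06]  ψ = [4, 1, 1, 0, 3]  (obs o_3=0)
backtrack: best end state = 3; path = [2, 4, 0, 3]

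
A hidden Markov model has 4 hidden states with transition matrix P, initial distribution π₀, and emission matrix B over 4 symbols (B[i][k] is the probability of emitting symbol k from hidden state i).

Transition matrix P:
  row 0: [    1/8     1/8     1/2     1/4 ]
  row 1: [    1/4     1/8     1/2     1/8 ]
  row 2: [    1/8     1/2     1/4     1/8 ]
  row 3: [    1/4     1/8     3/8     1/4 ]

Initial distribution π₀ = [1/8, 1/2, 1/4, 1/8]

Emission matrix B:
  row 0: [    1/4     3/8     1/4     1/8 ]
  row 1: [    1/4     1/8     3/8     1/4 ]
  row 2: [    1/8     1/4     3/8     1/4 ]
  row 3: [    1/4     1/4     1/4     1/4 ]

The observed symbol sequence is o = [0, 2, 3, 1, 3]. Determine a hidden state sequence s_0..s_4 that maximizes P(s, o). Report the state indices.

t=0: δ = [3.125e-02, 1.250e-01, 3.125e-02, 3.125e-02]  (obs o_0=0)
t=1: δ = [7.812e-03, 5.859e-03, 2.344e-02, 3.906e-03]  ψ = [1, 1, 1, 1]  (obs o_1=2)
t=2: δ = [3.662e-04, 2.930e-03, 1.465e-03, 7.324e-04]  ψ = [2, 2, 2, 2]  (obs o_2=3)
t=3: δ = [2.747e-04, 9.155e-05, 3.662e-04, 9.155e-05]  ψ = [1, 2, 1, 1]  (obs o_3=1)
t=4: δ = [5.722e-06, 4.578e-05, 3.433e-05, 1.717e-05]  ψ = [2, 2, 0, 0]  (obs o_4=3)
backtrack: best end state = 1; path = [1, 2, 1, 2, 1]

path = [1, 2, 1, 2, 1]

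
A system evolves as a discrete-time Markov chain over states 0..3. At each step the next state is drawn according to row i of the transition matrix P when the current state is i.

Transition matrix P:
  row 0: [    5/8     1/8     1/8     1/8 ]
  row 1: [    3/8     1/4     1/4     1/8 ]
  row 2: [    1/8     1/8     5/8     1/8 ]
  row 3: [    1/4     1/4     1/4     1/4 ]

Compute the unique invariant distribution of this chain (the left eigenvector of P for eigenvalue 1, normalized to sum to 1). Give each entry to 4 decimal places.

Balance equations π_j = Σ_i π_i·P[i][j]:
  π_0 = 5/8·π_0 + 3/8·π_1 + 1/8·π_2 + 1/4·π_3
  π_1 = 1/8·π_0 + 1/4·π_1 + 1/8·π_2 + 1/4·π_3
  π_2 = 1/8·π_0 + 1/4·π_1 + 5/8·π_2 + 1/4·π_3
  normalize: π_0 + π_1 + π_2 + π_3 = 1
Solving the linear system gives exactly π = [18/49, 8/49, 16/49, 1/7].

π = [0.3673, 0.1633, 0.3265, 0.1429]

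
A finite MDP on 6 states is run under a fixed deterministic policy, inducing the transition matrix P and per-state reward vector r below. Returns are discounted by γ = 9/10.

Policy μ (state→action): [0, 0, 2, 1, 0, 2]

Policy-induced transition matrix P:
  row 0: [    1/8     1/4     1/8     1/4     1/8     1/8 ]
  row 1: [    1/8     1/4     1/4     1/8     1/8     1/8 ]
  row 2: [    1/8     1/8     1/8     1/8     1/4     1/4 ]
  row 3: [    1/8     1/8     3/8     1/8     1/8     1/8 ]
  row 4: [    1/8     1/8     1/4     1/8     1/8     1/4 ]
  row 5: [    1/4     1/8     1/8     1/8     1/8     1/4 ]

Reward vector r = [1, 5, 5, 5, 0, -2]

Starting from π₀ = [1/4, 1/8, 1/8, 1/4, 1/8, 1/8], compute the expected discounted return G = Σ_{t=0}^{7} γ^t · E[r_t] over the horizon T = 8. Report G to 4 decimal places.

t=0: π = [0.2500, 0.1250, 0.1250, 0.2500, 0.1250, 0.1250], E[r] = 2.5000, γ^t·E[r] = 2.500000, running G = 2.500000
t=1: π = [0.1406, 0.1719, 0.2188, 0.1563, 0.1406, 0.1719], E[r] = 2.5313, γ^t·E[r] = 2.278125, running G = 4.778125
t=2: π = [0.1465, 0.1641, 0.2031, 0.1426, 0.1523, 0.1914], E[r] = 2.3125, γ^t·E[r] = 1.873125, running G = 6.651250
t=3: π = [0.1489, 0.1638, 0.2002, 0.1433, 0.1504, 0.1934], E[r] = 2.2988, γ^t·E[r] = 1.675846, running G = 8.327096
t=4: π = [0.1492, 0.1641, 0.2001, 0.1436, 0.1500, 0.1930], E[r] = 2.3022, γ^t·E[r] = 1.510504, running G = 9.837599
t=5: π = [0.1491, 0.1642, 0.2002, 0.1436, 0.1500, 0.1929], E[r] = 2.3032, γ^t·E[r] = 1.360021, running G = 11.197620
t=6: π = [0.1491, 0.1642, 0.2002, 0.1436, 0.1500, 0.1929], E[r] = 2.3033, γ^t·E[r] = 1.224048, running G = 12.421668
t=7: π = [0.1491, 0.1642, 0.2002, 0.1436, 0.1500, 0.1929], E[r] = 2.3032, γ^t·E[r] = 1.101633, running G = 13.523301

G = 13.5233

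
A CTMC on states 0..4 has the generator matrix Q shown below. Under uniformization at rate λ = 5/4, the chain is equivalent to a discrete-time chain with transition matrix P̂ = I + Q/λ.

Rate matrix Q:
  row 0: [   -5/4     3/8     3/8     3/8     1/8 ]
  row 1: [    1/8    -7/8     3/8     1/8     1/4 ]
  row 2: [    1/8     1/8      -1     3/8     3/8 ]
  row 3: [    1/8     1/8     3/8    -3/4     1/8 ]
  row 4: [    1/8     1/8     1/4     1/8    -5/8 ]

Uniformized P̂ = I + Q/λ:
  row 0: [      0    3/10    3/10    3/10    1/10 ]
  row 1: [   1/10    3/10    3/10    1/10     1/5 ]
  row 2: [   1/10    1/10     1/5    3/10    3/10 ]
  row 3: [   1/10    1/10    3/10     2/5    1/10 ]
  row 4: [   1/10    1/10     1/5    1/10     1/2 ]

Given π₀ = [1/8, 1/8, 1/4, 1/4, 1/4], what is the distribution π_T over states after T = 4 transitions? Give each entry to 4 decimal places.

t=0: π = [0.1250, 0.1250, 0.2500, 0.2500, 0.2500]
t=1: π = [0.0875, 0.1500, 0.2500, 0.2500, 0.2625]
t=2: π = [0.0913, 0.1475, 0.2488, 0.2425, 0.2700]
t=3: π = [0.0909, 0.1478, 0.2481, 0.2408, 0.2725]
t=4: π = [0.0909, 0.1477, 0.2479, 0.2400, 0.2734]

π = [0.0909, 0.1477, 0.2479, 0.2400, 0.2734]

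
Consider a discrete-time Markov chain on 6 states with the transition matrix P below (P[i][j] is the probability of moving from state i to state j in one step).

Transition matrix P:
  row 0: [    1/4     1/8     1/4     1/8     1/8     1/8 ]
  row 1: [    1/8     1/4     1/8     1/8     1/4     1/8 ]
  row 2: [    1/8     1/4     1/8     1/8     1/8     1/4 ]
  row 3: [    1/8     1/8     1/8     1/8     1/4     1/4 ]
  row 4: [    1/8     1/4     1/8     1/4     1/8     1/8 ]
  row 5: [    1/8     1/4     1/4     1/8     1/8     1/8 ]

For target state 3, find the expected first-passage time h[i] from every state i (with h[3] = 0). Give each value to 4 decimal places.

First-step conditioning: h[3] = 0; for i ≠ 3, h[i] = 1 + Σ_k P[i][k]·h[k].
  h[0] = 1 + 1/4·h[0] + 1/8·h[1] + 1/4·h[2] + 1/8·h[4] + 1/8·h[5]
  h[1] = 1 + 1/8·h[0] + 1/4·h[1] + 1/8·h[2] + 1/4·h[4] + 1/8·h[5]
  h[2] = 1 + 1/8·h[0] + 1/4·h[1] + 1/8·h[2] + 1/8·h[4] + 1/4·h[5]
  h[4] = 1 + 1/8·h[0] + 1/4·h[1] + 1/8·h[2] + 1/8·h[4] + 1/8·h[5]
  h[5] = 1 + 1/8·h[0] + 1/4·h[1] + 1/4·h[2] + 1/8·h[4] + 1/8·h[5]
Solving the 5×5 linear system over states ≠ 3 gives exactly h = [3592/517, 3528/517, 3584/517, 0, 3136/517, 3584/517] (h[3] = 0 is the target).

h = [6.9478, 6.8240, 6.9323, 0.0000, 6.0658, 6.9323]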